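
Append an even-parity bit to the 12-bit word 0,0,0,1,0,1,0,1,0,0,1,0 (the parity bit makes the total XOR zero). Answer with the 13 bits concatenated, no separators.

0001010100100

XOR of the 12 data bits: 0⊕0⊕0⊕1⊕0⊕1⊕0⊕1⊕0⊕0⊕1⊕0 = 0
Parity bit = 0 (so all 13 bits XOR to 0).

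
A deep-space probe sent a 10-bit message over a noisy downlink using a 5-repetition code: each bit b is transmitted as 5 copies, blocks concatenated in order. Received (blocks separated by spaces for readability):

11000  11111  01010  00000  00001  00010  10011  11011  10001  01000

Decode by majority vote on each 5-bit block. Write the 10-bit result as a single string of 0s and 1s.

Block 1 (11000): 2 ones → 0
Block 2 (11111): 5 ones → 1
Block 3 (01010): 2 ones → 0
Block 4 (00000): 0 ones → 0
Block 5 (00001): 1 one → 0
Block 6 (00010): 1 one → 0
Block 7 (10011): 3 ones → 1
Block 8 (11011): 4 ones → 1
Block 9 (10001): 2 ones → 0
Block 10 (01000): 1 one → 0

0100001100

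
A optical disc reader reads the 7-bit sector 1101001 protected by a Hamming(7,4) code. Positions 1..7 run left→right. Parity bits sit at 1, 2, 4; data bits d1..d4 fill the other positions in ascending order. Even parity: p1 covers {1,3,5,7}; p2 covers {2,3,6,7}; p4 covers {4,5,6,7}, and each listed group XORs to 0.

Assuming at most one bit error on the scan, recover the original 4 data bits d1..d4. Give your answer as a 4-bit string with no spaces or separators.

0001

s1 (pos 1,3,5,7): 1⊕0⊕0⊕1 = 0
s2 (pos 2,3,6,7): 1⊕0⊕0⊕1 = 0
s4 (pos 4,5,6,7): 1⊕0⊕0⊕1 = 0
Syndrome s4…s1 = 000 → no error.
Read data bits from positions 3,5,6,7: 0001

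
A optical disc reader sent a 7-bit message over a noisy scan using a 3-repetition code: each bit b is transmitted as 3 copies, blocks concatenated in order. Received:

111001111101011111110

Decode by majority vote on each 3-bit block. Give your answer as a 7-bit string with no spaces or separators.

1011111

Block 1 (111): 3 ones → 1
Block 2 (001): 1 one → 0
Block 3 (111): 3 ones → 1
Block 4 (101): 2 ones → 1
Block 5 (011): 2 ones → 1
Block 6 (111): 3 ones → 1
Block 7 (110): 2 ones → 1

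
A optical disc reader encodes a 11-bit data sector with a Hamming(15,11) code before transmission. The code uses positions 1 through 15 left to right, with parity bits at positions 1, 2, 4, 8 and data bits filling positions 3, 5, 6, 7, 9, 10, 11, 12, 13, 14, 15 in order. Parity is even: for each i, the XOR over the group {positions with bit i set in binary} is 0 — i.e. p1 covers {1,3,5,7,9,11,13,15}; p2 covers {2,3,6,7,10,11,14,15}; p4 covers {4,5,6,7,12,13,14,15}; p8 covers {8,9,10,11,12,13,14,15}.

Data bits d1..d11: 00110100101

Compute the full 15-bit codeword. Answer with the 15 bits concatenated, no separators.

Place data at non-parity positions: p1 p2 0 p4 0 1 1 p8 0 1 0 0 1 0 1
p1 (pos 1,3,5,7,9,11,13,15): XOR of data positions = 0⊕0⊕1⊕0⊕0⊕1⊕1 = 1
p2 (pos 2,3,6,7,10,11,14,15): XOR of data positions = 0⊕1⊕1⊕1⊕0⊕0⊕1 = 0
p4 (pos 4,5,6,7,12,13,14,15): XOR of data positions = 0⊕1⊕1⊕0⊕1⊕0⊕1 = 0
p8 (pos 8,9,10,11,12,13,14,15): XOR of data positions = 0⊕1⊕0⊕0⊕1⊕0⊕1 = 1
Codeword: 100001110100101

100001110100101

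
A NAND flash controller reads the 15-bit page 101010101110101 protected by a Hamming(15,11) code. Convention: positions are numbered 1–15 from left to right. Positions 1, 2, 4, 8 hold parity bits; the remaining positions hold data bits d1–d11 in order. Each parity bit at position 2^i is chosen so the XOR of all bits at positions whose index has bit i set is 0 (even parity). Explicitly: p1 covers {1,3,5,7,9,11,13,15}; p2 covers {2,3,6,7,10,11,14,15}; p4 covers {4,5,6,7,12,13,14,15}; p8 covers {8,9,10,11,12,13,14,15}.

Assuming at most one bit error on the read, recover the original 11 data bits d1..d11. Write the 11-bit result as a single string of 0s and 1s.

s1 (pos 1,3,5,7,9,11,13,15): 1⊕1⊕1⊕1⊕1⊕1⊕1⊕1 = 0
s2 (pos 2,3,6,7,10,11,14,15): 0⊕1⊕0⊕1⊕1⊕1⊕0⊕1 = 1
s4 (pos 4,5,6,7,12,13,14,15): 0⊕1⊕0⊕1⊕0⊕1⊕0⊕1 = 0
s8 (pos 8,9,10,11,12,13,14,15): 0⊕1⊕1⊕1⊕0⊕1⊕0⊕1 = 1
Syndrome s8…s1 = 1010 → error at position 10.
Flip position 10: 101010101110101 → 101010101010101
Read data bits from positions 3,5,6,7,9,10,11,12,13,14,15: 11011010101

11011010101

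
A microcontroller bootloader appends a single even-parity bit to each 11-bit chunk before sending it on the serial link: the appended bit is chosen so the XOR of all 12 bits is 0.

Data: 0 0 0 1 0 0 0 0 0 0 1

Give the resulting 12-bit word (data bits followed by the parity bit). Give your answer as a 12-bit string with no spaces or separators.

XOR of the 11 data bits: 0⊕0⊕0⊕1⊕0⊕0⊕0⊕0⊕0⊕0⊕1 = 0
Parity bit = 0 (so all 12 bits XOR to 0).

000100000010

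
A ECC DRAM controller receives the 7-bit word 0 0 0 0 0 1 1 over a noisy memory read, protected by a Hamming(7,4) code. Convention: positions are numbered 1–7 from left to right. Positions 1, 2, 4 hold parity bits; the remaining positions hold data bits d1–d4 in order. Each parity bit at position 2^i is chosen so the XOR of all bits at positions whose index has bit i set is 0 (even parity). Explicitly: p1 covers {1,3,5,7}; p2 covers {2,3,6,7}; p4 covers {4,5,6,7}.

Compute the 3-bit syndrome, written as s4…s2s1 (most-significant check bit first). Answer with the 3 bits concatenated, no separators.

s1 (pos 1,3,5,7): 0⊕0⊕0⊕1 = 1
s2 (pos 2,3,6,7): 0⊕0⊕1⊕1 = 0
s4 (pos 4,5,6,7): 0⊕0⊕1⊕1 = 0
Syndrome s4…s1 = 001 → error at position 1.

001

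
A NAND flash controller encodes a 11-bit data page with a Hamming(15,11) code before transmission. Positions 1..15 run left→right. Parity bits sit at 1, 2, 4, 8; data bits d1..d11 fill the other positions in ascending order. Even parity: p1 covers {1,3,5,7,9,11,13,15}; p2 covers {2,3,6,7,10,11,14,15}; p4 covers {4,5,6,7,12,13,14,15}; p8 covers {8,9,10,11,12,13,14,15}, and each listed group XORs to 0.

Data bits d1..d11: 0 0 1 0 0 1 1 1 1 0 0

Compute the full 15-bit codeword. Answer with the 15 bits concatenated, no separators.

Place data at non-parity positions: p1 p2 0 p4 0 1 0 p8 0 1 1 1 1 0 0
p1 (pos 1,3,5,7,9,11,13,15): XOR of data positions = 0⊕0⊕0⊕0⊕1⊕1⊕0 = 0
p2 (pos 2,3,6,7,10,11,14,15): XOR of data positions = 0⊕1⊕0⊕1⊕1⊕0⊕0 = 1
p4 (pos 4,5,6,7,12,13,14,15): XOR of data positions = 0⊕1⊕0⊕1⊕1⊕0⊕0 = 1
p8 (pos 8,9,10,11,12,13,14,15): XOR of data positions = 0⊕1⊕1⊕1⊕1⊕0⊕0 = 0
Codeword: 010101000111100

010101000111100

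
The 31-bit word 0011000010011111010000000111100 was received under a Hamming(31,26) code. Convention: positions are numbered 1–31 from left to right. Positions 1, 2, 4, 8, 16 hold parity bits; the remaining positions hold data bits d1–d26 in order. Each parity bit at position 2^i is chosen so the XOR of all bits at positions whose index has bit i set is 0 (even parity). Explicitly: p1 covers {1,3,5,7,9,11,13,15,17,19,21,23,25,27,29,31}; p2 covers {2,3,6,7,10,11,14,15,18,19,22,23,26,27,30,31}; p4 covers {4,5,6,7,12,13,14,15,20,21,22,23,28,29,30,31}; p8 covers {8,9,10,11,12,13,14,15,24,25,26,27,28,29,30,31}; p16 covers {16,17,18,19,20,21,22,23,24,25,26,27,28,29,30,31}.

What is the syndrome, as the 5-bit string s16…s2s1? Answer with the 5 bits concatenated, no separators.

s1 (pos 1,3,5,7,9,11,13,15,17,19,21,23,25,27,29,31): 0⊕1⊕0⊕0⊕1⊕0⊕1⊕1⊕0⊕0⊕0⊕0⊕0⊕1⊕1⊕0 = 0
s2 (pos 2,3,6,7,10,11,14,15,18,19,22,23,26,27,30,31): 0⊕1⊕0⊕0⊕0⊕0⊕1⊕1⊕1⊕0⊕0⊕0⊕1⊕1⊕0⊕0 = 0
s4 (pos 4,5,6,7,12,13,14,15,20,21,22,23,28,29,30,31): 1⊕0⊕0⊕0⊕1⊕1⊕1⊕1⊕0⊕0⊕0⊕0⊕1⊕1⊕0⊕0 = 1
s8 (pos 8,9,10,11,12,13,14,15,24,25,26,27,28,29,30,31): 0⊕1⊕0⊕0⊕1⊕1⊕1⊕1⊕0⊕0⊕1⊕1⊕1⊕1⊕0⊕0 = 1
s16 (pos 16,17,18,19,20,21,22,23,24,25,26,27,28,29,30,31): 1⊕0⊕1⊕0⊕0⊕0⊕0⊕0⊕0⊕0⊕1⊕1⊕1⊕1⊕0⊕0 = 0
Syndrome s16…s1 = 01100 → error at position 12.

01100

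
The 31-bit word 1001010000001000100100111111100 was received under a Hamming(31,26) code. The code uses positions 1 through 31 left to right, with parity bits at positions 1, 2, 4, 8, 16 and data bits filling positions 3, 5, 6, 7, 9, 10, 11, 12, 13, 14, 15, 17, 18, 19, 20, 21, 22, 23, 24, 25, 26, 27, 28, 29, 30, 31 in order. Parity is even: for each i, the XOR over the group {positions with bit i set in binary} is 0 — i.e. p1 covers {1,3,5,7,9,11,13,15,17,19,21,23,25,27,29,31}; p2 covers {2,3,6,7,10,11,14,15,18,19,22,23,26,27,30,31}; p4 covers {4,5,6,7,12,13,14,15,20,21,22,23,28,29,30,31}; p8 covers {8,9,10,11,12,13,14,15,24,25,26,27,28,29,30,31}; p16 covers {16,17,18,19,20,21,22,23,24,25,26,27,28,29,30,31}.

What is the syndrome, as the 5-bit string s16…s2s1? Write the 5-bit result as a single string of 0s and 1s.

s1 (pos 1,3,5,7,9,11,13,15,17,19,21,23,25,27,29,31): 1⊕0⊕0⊕0⊕0⊕0⊕1⊕0⊕1⊕0⊕0⊕1⊕1⊕1⊕1⊕0 = 1
s2 (pos 2,3,6,7,10,11,14,15,18,19,22,23,26,27,30,31): 0⊕0⊕1⊕0⊕0⊕0⊕0⊕0⊕0⊕0⊕0⊕1⊕1⊕1⊕0⊕0 = 0
s4 (pos 4,5,6,7,12,13,14,15,20,21,22,23,28,29,30,31): 1⊕0⊕1⊕0⊕0⊕1⊕0⊕0⊕1⊕0⊕0⊕1⊕1⊕1⊕0⊕0 = 1
s8 (pos 8,9,10,11,12,13,14,15,24,25,26,27,28,29,30,31): 0⊕0⊕0⊕0⊕0⊕1⊕0⊕0⊕1⊕1⊕1⊕1⊕1⊕1⊕0⊕0 = 1
s16 (pos 16,17,18,19,20,21,22,23,24,25,26,27,28,29,30,31): 0⊕1⊕0⊕0⊕1⊕0⊕0⊕1⊕1⊕1⊕1⊕1⊕1⊕1⊕0⊕0 = 1
Syndrome s16…s1 = 11101 → error at position 29.

11101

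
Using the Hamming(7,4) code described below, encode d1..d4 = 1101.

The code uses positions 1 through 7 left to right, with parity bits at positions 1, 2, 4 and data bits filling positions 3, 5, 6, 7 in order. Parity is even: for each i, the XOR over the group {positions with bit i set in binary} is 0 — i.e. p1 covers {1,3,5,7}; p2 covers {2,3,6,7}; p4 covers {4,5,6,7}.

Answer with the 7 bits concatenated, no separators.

1010101

Place data at non-parity positions: p1 p2 1 p4 1 0 1
p1 (pos 1,3,5,7): XOR of data positions = 1⊕1⊕1 = 1
p2 (pos 2,3,6,7): XOR of data positions = 1⊕0⊕1 = 0
p4 (pos 4,5,6,7): XOR of data positions = 1⊕0⊕1 = 0
Codeword: 1010101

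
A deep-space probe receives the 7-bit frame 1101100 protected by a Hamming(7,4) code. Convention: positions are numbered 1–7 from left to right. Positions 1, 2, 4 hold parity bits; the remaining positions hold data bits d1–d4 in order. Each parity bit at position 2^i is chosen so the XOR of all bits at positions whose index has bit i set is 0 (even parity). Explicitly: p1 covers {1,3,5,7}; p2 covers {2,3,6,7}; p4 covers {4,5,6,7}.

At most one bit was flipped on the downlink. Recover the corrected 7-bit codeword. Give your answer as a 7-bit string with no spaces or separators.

1001100

s1 (pos 1,3,5,7): 1⊕0⊕1⊕0 = 0
s2 (pos 2,3,6,7): 1⊕0⊕0⊕0 = 1
s4 (pos 4,5,6,7): 1⊕1⊕0⊕0 = 0
Syndrome s4…s1 = 010 → error at position 2.
Flip position 2: 1101100 → 1001100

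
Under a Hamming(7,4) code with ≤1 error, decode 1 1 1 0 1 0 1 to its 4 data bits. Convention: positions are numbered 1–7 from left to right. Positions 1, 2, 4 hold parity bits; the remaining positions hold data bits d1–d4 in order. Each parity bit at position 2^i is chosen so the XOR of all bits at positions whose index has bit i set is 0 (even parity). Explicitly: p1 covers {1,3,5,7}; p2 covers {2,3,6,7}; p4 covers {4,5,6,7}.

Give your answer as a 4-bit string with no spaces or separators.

1101

s1 (pos 1,3,5,7): 1⊕1⊕1⊕1 = 0
s2 (pos 2,3,6,7): 1⊕1⊕0⊕1 = 1
s4 (pos 4,5,6,7): 0⊕1⊕0⊕1 = 0
Syndrome s4…s1 = 010 → error at position 2.
Flip position 2: 1110101 → 1010101
Read data bits from positions 3,5,6,7: 1101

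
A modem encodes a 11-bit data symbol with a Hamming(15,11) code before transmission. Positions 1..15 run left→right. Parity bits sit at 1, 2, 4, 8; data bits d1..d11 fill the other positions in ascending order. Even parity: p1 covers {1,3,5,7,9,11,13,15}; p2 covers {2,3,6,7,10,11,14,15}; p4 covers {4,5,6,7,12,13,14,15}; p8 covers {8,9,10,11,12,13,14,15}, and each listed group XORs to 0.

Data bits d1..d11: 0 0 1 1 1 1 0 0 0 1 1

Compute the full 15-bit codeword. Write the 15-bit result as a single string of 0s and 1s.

110001101100011

Place data at non-parity positions: p1 p2 0 p4 0 1 1 p8 1 1 0 0 0 1 1
p1 (pos 1,3,5,7,9,11,13,15): XOR of data positions = 0⊕0⊕1⊕1⊕0⊕0⊕1 = 1
p2 (pos 2,3,6,7,10,11,14,15): XOR of data positions = 0⊕1⊕1⊕1⊕0⊕1⊕1 = 1
p4 (pos 4,5,6,7,12,13,14,15): XOR of data positions = 0⊕1⊕1⊕0⊕0⊕1⊕1 = 0
p8 (pos 8,9,10,11,12,13,14,15): XOR of data positions = 1⊕1⊕0⊕0⊕0⊕1⊕1 = 0
Codeword: 110001101100011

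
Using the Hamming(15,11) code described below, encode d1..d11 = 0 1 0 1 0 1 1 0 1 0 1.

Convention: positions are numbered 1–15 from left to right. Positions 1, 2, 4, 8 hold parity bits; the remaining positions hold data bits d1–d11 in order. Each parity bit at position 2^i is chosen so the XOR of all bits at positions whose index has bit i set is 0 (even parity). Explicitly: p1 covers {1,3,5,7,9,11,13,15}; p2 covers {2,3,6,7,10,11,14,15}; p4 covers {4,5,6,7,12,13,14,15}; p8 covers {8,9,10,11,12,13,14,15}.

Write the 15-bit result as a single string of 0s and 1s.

100010100110101

Place data at non-parity positions: p1 p2 0 p4 1 0 1 p8 0 1 1 0 1 0 1
p1 (pos 1,3,5,7,9,11,13,15): XOR of data positions = 0⊕1⊕1⊕0⊕1⊕1⊕1 = 1
p2 (pos 2,3,6,7,10,11,14,15): XOR of data positions = 0⊕0⊕1⊕1⊕1⊕0⊕1 = 0
p4 (pos 4,5,6,7,12,13,14,15): XOR of data positions = 1⊕0⊕1⊕0⊕1⊕0⊕1 = 0
p8 (pos 8,9,10,11,12,13,14,15): XOR of data positions = 0⊕1⊕1⊕0⊕1⊕0⊕1 = 0
Codeword: 100010100110101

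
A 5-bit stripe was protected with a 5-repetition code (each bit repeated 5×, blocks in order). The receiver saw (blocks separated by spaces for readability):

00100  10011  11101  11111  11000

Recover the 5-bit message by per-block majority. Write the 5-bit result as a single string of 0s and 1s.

01110

Block 1 (00100): 1 one → 0
Block 2 (10011): 3 ones → 1
Block 3 (11101): 4 ones → 1
Block 4 (11111): 5 ones → 1
Block 5 (11000): 2 ones → 0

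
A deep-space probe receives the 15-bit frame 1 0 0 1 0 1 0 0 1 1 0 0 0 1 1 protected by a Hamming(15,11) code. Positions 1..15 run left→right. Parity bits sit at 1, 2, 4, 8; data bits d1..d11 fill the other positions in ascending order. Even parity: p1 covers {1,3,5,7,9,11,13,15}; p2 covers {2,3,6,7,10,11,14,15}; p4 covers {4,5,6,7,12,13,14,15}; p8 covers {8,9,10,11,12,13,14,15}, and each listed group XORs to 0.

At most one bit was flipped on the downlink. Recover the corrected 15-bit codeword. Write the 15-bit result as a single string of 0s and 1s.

000101001100011

s1 (pos 1,3,5,7,9,11,13,15): 1⊕0⊕0⊕0⊕1⊕0⊕0⊕1 = 1
s2 (pos 2,3,6,7,10,11,14,15): 0⊕0⊕1⊕0⊕1⊕0⊕1⊕1 = 0
s4 (pos 4,5,6,7,12,13,14,15): 1⊕0⊕1⊕0⊕0⊕0⊕1⊕1 = 0
s8 (pos 8,9,10,11,12,13,14,15): 0⊕1⊕1⊕0⊕0⊕0⊕1⊕1 = 0
Syndrome s8…s1 = 0001 → error at position 1.
Flip position 1: 100101001100011 → 000101001100011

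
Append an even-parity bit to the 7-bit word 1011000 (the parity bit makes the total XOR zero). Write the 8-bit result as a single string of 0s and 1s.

XOR of the 7 data bits: 1⊕0⊕1⊕1⊕0⊕0⊕0 = 1
Parity bit = 1 (so all 8 bits XOR to 0).

10110001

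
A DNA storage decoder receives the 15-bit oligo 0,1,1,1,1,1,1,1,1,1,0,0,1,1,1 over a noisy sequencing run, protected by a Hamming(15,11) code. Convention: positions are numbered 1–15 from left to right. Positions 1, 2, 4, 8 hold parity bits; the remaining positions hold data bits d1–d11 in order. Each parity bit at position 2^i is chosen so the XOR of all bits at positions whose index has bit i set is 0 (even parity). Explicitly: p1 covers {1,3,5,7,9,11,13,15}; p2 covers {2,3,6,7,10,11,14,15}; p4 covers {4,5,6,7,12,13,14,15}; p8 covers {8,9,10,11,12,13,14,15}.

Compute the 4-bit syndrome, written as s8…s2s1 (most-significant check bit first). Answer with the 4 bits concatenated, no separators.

s1 (pos 1,3,5,7,9,11,13,15): 0⊕1⊕1⊕1⊕1⊕0⊕1⊕1 = 0
s2 (pos 2,3,6,7,10,11,14,15): 1⊕1⊕1⊕1⊕1⊕0⊕1⊕1 = 1
s4 (pos 4,5,6,7,12,13,14,15): 1⊕1⊕1⊕1⊕0⊕1⊕1⊕1 = 1
s8 (pos 8,9,10,11,12,13,14,15): 1⊕1⊕1⊕0⊕0⊕1⊕1⊕1 = 0
Syndrome s8…s1 = 0110 → error at position 6.

0110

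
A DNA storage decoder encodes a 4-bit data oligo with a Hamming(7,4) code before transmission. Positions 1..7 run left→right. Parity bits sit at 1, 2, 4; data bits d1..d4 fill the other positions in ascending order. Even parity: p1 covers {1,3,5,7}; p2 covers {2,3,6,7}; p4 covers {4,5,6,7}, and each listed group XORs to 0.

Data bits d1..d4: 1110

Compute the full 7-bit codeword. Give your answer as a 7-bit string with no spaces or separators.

Place data at non-parity positions: p1 p2 1 p4 1 1 0
p1 (pos 1,3,5,7): XOR of data positions = 1⊕1⊕0 = 0
p2 (pos 2,3,6,7): XOR of data positions = 1⊕1⊕0 = 0
p4 (pos 4,5,6,7): XOR of data positions = 1⊕1⊕0 = 0
Codeword: 0010110

0010110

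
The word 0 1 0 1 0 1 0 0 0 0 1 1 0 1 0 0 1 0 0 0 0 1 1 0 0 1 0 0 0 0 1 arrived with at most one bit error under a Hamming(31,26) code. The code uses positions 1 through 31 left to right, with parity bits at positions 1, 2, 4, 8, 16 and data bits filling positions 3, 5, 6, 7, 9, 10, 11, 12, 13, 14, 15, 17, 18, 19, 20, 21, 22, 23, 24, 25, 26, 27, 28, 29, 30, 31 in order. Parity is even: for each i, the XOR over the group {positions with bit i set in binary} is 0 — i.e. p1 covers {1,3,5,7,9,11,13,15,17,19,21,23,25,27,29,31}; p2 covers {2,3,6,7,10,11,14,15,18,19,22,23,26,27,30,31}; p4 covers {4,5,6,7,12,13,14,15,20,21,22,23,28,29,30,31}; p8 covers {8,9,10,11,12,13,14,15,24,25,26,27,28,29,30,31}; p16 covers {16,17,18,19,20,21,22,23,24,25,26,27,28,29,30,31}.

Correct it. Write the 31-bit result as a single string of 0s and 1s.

0101010000110100100001100101001

s1 (pos 1,3,5,7,9,11,13,15,17,19,21,23,25,27,29,31): 0⊕0⊕0⊕0⊕0⊕1⊕0⊕0⊕1⊕0⊕0⊕1⊕0⊕0⊕0⊕1 = 0
s2 (pos 2,3,6,7,10,11,14,15,18,19,22,23,26,27,30,31): 1⊕0⊕1⊕0⊕0⊕1⊕1⊕0⊕0⊕0⊕1⊕1⊕1⊕0⊕0⊕1 = 0
s4 (pos 4,5,6,7,12,13,14,15,20,21,22,23,28,29,30,31): 1⊕0⊕1⊕0⊕1⊕0⊕1⊕0⊕0⊕0⊕1⊕1⊕0⊕0⊕0⊕1 = 1
s8 (pos 8,9,10,11,12,13,14,15,24,25,26,27,28,29,30,31): 0⊕0⊕0⊕1⊕1⊕0⊕1⊕0⊕0⊕0⊕1⊕0⊕0⊕0⊕0⊕1 = 1
s16 (pos 16,17,18,19,20,21,22,23,24,25,26,27,28,29,30,31): 0⊕1⊕0⊕0⊕0⊕0⊕1⊕1⊕0⊕0⊕1⊕0⊕0⊕0⊕0⊕1 = 1
Syndrome s16…s1 = 11100 → error at position 28.
Flip position 28: 0101010000110100100001100100001 → 0101010000110100100001100101001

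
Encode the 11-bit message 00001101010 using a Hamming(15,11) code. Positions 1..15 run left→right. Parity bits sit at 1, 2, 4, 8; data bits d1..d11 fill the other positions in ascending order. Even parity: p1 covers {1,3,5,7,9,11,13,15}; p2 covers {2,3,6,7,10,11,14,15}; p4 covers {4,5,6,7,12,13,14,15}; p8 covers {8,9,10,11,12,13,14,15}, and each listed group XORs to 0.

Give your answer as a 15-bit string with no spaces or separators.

100000001101010

Place data at non-parity positions: p1 p2 0 p4 0 0 0 p8 1 1 0 1 0 1 0
p1 (pos 1,3,5,7,9,11,13,15): XOR of data positions = 0⊕0⊕0⊕1⊕0⊕0⊕0 = 1
p2 (pos 2,3,6,7,10,11,14,15): XOR of data positions = 0⊕0⊕0⊕1⊕0⊕1⊕0 = 0
p4 (pos 4,5,6,7,12,13,14,15): XOR of data positions = 0⊕0⊕0⊕1⊕0⊕1⊕0 = 0
p8 (pos 8,9,10,11,12,13,14,15): XOR of data positions = 1⊕1⊕0⊕1⊕0⊕1⊕0 = 0
Codeword: 100000001101010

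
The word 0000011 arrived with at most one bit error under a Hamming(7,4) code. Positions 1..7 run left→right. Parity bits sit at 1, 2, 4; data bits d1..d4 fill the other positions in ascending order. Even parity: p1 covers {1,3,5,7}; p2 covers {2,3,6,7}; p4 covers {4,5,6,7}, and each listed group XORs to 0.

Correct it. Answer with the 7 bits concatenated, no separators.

1000011

s1 (pos 1,3,5,7): 0⊕0⊕0⊕1 = 1
s2 (pos 2,3,6,7): 0⊕0⊕1⊕1 = 0
s4 (pos 4,5,6,7): 0⊕0⊕1⊕1 = 0
Syndrome s4…s1 = 001 → error at position 1.
Flip position 1: 0000011 → 1000011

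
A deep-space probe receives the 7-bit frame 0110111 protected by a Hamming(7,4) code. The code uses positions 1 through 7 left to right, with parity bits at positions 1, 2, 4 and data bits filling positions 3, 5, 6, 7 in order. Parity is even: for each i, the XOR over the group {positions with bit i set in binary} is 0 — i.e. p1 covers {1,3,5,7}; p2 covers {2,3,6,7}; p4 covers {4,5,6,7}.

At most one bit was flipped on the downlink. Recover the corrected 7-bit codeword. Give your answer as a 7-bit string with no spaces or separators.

s1 (pos 1,3,5,7): 0⊕1⊕1⊕1 = 1
s2 (pos 2,3,6,7): 1⊕1⊕1⊕1 = 0
s4 (pos 4,5,6,7): 0⊕1⊕1⊕1 = 1
Syndrome s4…s1 = 101 → error at position 5.
Flip position 5: 0110111 → 0110011

0110011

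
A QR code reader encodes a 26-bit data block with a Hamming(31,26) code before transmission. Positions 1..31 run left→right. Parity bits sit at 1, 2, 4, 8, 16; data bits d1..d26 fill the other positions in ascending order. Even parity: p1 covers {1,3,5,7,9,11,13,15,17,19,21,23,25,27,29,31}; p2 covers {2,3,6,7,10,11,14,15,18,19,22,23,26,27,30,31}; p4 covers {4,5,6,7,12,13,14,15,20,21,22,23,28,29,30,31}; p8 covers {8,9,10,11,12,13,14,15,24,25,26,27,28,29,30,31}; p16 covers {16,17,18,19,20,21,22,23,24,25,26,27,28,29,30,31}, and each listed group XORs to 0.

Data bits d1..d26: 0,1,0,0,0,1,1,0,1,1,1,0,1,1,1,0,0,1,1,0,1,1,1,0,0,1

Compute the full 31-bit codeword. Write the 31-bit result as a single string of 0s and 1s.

Place data at non-parity positions: p1 p2 0 p4 1 0 0 p8 0 1 1 0 1 1 1 p16 0 1 1 1 0 0 1 1 0 1 1 1 0 0 1
p1 (pos 1,3,5,7,9,11,13,15,17,19,21,23,25,27,29,31): XOR of data positions = 0⊕1⊕0⊕0⊕1⊕1⊕1⊕0⊕1⊕0⊕1⊕0⊕1⊕0⊕1 = 0
p2 (pos 2,3,6,7,10,11,14,15,18,19,22,23,26,27,30,31): XOR of data positions = 0⊕0⊕0⊕1⊕1⊕1⊕1⊕1⊕1⊕0⊕1⊕1⊕1⊕0⊕1 = 0
p4 (pos 4,5,6,7,12,13,14,15,20,21,22,23,28,29,30,31): XOR of data positions = 1⊕0⊕0⊕0⊕1⊕1⊕1⊕1⊕0⊕0⊕1⊕1⊕0⊕0⊕1 = 0
p8 (pos 8,9,10,11,12,13,14,15,24,25,26,27,28,29,30,31): XOR of data positions = 0⊕1⊕1⊕0⊕1⊕1⊕1⊕1⊕0⊕1⊕1⊕1⊕0⊕0⊕1 = 0
p16 (pos 16,17,18,19,20,21,22,23,24,25,26,27,28,29,30,31): XOR of data positions = 0⊕1⊕1⊕1⊕0⊕0⊕1⊕1⊕0⊕1⊕1⊕1⊕0⊕0⊕1 = 1
Codeword: 0000100001101111011100110111001

0000100001101111011100110111001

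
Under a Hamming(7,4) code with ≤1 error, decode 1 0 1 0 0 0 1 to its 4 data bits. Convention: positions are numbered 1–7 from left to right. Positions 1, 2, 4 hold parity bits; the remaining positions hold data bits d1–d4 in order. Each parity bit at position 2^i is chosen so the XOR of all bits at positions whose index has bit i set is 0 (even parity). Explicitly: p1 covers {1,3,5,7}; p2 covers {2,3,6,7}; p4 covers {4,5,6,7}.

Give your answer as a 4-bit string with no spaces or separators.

s1 (pos 1,3,5,7): 1⊕1⊕0⊕1 = 1
s2 (pos 2,3,6,7): 0⊕1⊕0⊕1 = 0
s4 (pos 4,5,6,7): 0⊕0⊕0⊕1 = 1
Syndrome s4…s1 = 101 → error at position 5.
Flip position 5: 1010001 → 1010101
Read data bits from positions 3,5,6,7: 1101

1101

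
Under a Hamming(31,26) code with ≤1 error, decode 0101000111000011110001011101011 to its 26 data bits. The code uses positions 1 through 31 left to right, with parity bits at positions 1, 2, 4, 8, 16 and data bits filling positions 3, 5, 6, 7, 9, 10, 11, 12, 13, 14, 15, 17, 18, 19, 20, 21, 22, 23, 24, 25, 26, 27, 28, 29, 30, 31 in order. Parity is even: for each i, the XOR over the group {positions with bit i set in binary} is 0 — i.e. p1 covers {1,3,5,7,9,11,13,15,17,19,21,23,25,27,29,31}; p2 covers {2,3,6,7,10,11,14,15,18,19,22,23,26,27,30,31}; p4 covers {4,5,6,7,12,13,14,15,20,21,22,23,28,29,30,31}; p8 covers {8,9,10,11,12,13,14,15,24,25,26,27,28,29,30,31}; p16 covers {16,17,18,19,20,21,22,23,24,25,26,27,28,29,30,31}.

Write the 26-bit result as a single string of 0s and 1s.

s1 (pos 1,3,5,7,9,11,13,15,17,19,21,23,25,27,29,31): 0⊕0⊕0⊕0⊕1⊕0⊕0⊕1⊕1⊕0⊕0⊕0⊕1⊕0⊕0⊕1 = 1
s2 (pos 2,3,6,7,10,11,14,15,18,19,22,23,26,27,30,31): 1⊕0⊕0⊕0⊕1⊕0⊕0⊕1⊕1⊕0⊕1⊕0⊕1⊕0⊕1⊕1 = 0
s4 (pos 4,5,6,7,12,13,14,15,20,21,22,23,28,29,30,31): 1⊕0⊕0⊕0⊕0⊕0⊕0⊕1⊕0⊕0⊕1⊕0⊕1⊕0⊕1⊕1 = 0
s8 (pos 8,9,10,11,12,13,14,15,24,25,26,27,28,29,30,31): 1⊕1⊕1⊕0⊕0⊕0⊕0⊕1⊕1⊕1⊕1⊕0⊕1⊕0⊕1⊕1 = 0
s16 (pos 16,17,18,19,20,21,22,23,24,25,26,27,28,29,30,31): 1⊕1⊕1⊕0⊕0⊕0⊕1⊕0⊕1⊕1⊕1⊕0⊕1⊕0⊕1⊕1 = 0
Syndrome s16…s1 = 00001 → error at position 1.
Flip position 1: 0101000111000011110001011101011 → 1101000111000011110001011101011
Read data bits from positions 3,5,6,7,9,10,11,12,13,14,15,17,18,19,20,21,22,23,24,25,26,27,28,29,30,31: 00001100001110001011101011

00001100001110001011101011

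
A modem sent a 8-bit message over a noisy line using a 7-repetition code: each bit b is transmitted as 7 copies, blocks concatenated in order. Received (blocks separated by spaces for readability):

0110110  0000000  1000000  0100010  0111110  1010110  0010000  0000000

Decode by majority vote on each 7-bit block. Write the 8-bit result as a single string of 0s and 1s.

10001100

Block 1 (0110110): 4 ones → 1
Block 2 (0000000): 0 ones → 0
Block 3 (1000000): 1 one → 0
Block 4 (0100010): 2 ones → 0
Block 5 (0111110): 5 ones → 1
Block 6 (1010110): 4 ones → 1
Block 7 (0010000): 1 one → 0
Block 8 (0000000): 0 ones → 0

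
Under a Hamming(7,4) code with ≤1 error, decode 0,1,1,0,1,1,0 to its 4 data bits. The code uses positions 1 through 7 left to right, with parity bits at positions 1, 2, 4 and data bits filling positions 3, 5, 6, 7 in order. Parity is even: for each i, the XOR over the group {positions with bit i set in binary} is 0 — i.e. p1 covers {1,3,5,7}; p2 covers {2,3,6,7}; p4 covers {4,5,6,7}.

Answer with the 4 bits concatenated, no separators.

1110

s1 (pos 1,3,5,7): 0⊕1⊕1⊕0 = 0
s2 (pos 2,3,6,7): 1⊕1⊕1⊕0 = 1
s4 (pos 4,5,6,7): 0⊕1⊕1⊕0 = 0
Syndrome s4…s1 = 010 → error at position 2.
Flip position 2: 0110110 → 0010110
Read data bits from positions 3,5,6,7: 1110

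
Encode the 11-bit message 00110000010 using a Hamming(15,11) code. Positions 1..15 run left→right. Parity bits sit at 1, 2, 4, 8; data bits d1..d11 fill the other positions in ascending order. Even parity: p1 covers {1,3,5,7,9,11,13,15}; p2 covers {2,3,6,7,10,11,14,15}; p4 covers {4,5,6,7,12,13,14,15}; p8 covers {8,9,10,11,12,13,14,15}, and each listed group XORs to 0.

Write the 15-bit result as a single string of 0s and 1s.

Place data at non-parity positions: p1 p2 0 p4 0 1 1 p8 0 0 0 0 0 1 0
p1 (pos 1,3,5,7,9,11,13,15): XOR of data positions = 0⊕0⊕1⊕0⊕0⊕0⊕0 = 1
p2 (pos 2,3,6,7,10,11,14,15): XOR of data positions = 0⊕1⊕1⊕0⊕0⊕1⊕0 = 1
p4 (pos 4,5,6,7,12,13,14,15): XOR of data positions = 0⊕1⊕1⊕0⊕0⊕1⊕0 = 1
p8 (pos 8,9,10,11,12,13,14,15): XOR of data positions = 0⊕0⊕0⊕0⊕0⊕1⊕0 = 1
Codeword: 110101110000010

110101110000010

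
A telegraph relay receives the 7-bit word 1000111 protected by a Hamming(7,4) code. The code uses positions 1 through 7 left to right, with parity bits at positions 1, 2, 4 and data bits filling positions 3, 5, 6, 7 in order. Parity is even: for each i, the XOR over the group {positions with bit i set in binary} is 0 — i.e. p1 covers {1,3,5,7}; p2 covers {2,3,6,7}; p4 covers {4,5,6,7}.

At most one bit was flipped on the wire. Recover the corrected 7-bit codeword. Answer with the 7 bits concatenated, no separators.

1000011

s1 (pos 1,3,5,7): 1⊕0⊕1⊕1 = 1
s2 (pos 2,3,6,7): 0⊕0⊕1⊕1 = 0
s4 (pos 4,5,6,7): 0⊕1⊕1⊕1 = 1
Syndrome s4…s1 = 101 → error at position 5.
Flip position 5: 1000111 → 1000011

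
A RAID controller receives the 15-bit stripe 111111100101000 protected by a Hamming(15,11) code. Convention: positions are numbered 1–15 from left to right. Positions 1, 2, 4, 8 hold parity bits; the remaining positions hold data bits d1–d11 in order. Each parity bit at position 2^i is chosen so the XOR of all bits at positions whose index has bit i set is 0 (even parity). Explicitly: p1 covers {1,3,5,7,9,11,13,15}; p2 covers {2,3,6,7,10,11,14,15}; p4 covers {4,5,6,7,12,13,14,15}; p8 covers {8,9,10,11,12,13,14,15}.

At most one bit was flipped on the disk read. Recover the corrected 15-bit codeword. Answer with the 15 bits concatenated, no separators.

111110100101000

s1 (pos 1,3,5,7,9,11,13,15): 1⊕1⊕1⊕1⊕0⊕0⊕0⊕0 = 0
s2 (pos 2,3,6,7,10,11,14,15): 1⊕1⊕1⊕1⊕1⊕0⊕0⊕0 = 1
s4 (pos 4,5,6,7,12,13,14,15): 1⊕1⊕1⊕1⊕1⊕0⊕0⊕0 = 1
s8 (pos 8,9,10,11,12,13,14,15): 0⊕0⊕1⊕0⊕1⊕0⊕0⊕0 = 0
Syndrome s8…s1 = 0110 → error at position 6.
Flip position 6: 111111100101000 → 111110100101000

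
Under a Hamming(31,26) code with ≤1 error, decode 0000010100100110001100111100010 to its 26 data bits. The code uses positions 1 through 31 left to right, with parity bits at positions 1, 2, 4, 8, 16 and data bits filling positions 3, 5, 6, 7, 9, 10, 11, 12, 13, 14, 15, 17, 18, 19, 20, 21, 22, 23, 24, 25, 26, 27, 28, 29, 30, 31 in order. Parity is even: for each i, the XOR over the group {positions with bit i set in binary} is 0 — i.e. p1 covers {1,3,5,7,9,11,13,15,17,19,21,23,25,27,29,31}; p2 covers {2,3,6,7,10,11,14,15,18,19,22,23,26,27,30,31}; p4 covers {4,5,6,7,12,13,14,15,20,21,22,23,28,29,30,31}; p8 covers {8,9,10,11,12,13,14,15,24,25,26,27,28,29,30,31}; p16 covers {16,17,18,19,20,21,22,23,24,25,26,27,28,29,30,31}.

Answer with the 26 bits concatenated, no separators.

00100010011101100111100010

s1 (pos 1,3,5,7,9,11,13,15,17,19,21,23,25,27,29,31): 0⊕0⊕0⊕0⊕0⊕1⊕0⊕1⊕0⊕1⊕0⊕1⊕1⊕0⊕0⊕0 = 1
s2 (pos 2,3,6,7,10,11,14,15,18,19,22,23,26,27,30,31): 0⊕0⊕1⊕0⊕0⊕1⊕1⊕1⊕0⊕1⊕0⊕1⊕1⊕0⊕1⊕0 = 0
s4 (pos 4,5,6,7,12,13,14,15,20,21,22,23,28,29,30,31): 0⊕0⊕1⊕0⊕0⊕0⊕1⊕1⊕1⊕0⊕0⊕1⊕0⊕0⊕1⊕0 = 0
s8 (pos 8,9,10,11,12,13,14,15,24,25,26,27,28,29,30,31): 1⊕0⊕0⊕1⊕0⊕0⊕1⊕1⊕1⊕1⊕1⊕0⊕0⊕0⊕1⊕0 = 0
s16 (pos 16,17,18,19,20,21,22,23,24,25,26,27,28,29,30,31): 0⊕0⊕0⊕1⊕1⊕0⊕0⊕1⊕1⊕1⊕1⊕0⊕0⊕0⊕1⊕0 = 1
Syndrome s16…s1 = 10001 → error at position 17.
Flip position 17: 0000010100100110001100111100010 → 0000010100100110101100111100010
Read data bits from positions 3,5,6,7,9,10,11,12,13,14,15,17,18,19,20,21,22,23,24,25,26,27,28,29,30,31: 00100010011101100111100010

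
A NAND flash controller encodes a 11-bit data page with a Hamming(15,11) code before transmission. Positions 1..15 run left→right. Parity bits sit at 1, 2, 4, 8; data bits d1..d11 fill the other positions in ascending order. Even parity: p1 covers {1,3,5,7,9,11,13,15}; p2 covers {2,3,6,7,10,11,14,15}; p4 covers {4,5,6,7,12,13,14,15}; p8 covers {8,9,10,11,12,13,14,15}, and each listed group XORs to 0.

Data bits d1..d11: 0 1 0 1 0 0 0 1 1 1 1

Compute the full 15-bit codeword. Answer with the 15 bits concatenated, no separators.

Place data at non-parity positions: p1 p2 0 p4 1 0 1 p8 0 0 0 1 1 1 1
p1 (pos 1,3,5,7,9,11,13,15): XOR of data positions = 0⊕1⊕1⊕0⊕0⊕1⊕1 = 0
p2 (pos 2,3,6,7,10,11,14,15): XOR of data positions = 0⊕0⊕1⊕0⊕0⊕1⊕1 = 1
p4 (pos 4,5,6,7,12,13,14,15): XOR of data positions = 1⊕0⊕1⊕1⊕1⊕1⊕1 = 0
p8 (pos 8,9,10,11,12,13,14,15): XOR of data positions = 0⊕0⊕0⊕1⊕1⊕1⊕1 = 0
Codeword: 010010100001111

010010100001111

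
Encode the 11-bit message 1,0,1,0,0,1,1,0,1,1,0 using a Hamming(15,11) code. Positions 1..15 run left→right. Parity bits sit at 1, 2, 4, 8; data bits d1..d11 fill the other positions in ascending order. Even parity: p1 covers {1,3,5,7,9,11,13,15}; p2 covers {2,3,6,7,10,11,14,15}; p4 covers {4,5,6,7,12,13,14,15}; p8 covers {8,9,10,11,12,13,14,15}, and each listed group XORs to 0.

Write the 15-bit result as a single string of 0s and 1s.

Place data at non-parity positions: p1 p2 1 p4 0 1 0 p8 0 1 1 0 1 1 0
p1 (pos 1,3,5,7,9,11,13,15): XOR of data positions = 1⊕0⊕0⊕0⊕1⊕1⊕0 = 1
p2 (pos 2,3,6,7,10,11,14,15): XOR of data positions = 1⊕1⊕0⊕1⊕1⊕1⊕0 = 1
p4 (pos 4,5,6,7,12,13,14,15): XOR of data positions = 0⊕1⊕0⊕0⊕1⊕1⊕0 = 1
p8 (pos 8,9,10,11,12,13,14,15): XOR of data positions = 0⊕1⊕1⊕0⊕1⊕1⊕0 = 0
Codeword: 111101000110110

111101000110110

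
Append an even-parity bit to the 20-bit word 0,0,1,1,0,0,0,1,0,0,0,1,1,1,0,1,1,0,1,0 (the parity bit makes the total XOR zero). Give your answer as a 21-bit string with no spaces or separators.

XOR of the 20 data bits: 0⊕0⊕1⊕1⊕0⊕0⊕0⊕1⊕0⊕0⊕0⊕1⊕1⊕1⊕0⊕1⊕1⊕0⊕1⊕0 = 1
Parity bit = 1 (so all 21 bits XOR to 0).

001100010001110110101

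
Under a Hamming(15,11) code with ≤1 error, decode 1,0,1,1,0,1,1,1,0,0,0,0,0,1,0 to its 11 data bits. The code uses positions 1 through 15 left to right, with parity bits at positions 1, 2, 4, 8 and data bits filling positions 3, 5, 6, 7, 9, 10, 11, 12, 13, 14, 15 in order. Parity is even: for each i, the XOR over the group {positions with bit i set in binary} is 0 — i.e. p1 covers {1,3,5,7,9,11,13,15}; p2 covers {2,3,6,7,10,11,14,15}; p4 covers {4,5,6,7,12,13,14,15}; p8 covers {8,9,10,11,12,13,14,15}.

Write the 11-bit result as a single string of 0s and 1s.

s1 (pos 1,3,5,7,9,11,13,15): 1⊕1⊕0⊕1⊕0⊕0⊕0⊕0 = 1
s2 (pos 2,3,6,7,10,11,14,15): 0⊕1⊕1⊕1⊕0⊕0⊕1⊕0 = 0
s4 (pos 4,5,6,7,12,13,14,15): 1⊕0⊕1⊕1⊕0⊕0⊕1⊕0 = 0
s8 (pos 8,9,10,11,12,13,14,15): 1⊕0⊕0⊕0⊕0⊕0⊕1⊕0 = 0
Syndrome s8…s1 = 0001 → error at position 1.
Flip position 1: 101101110000010 → 001101110000010
Read data bits from positions 3,5,6,7,9,10,11,12,13,14,15: 10110000010

10110000010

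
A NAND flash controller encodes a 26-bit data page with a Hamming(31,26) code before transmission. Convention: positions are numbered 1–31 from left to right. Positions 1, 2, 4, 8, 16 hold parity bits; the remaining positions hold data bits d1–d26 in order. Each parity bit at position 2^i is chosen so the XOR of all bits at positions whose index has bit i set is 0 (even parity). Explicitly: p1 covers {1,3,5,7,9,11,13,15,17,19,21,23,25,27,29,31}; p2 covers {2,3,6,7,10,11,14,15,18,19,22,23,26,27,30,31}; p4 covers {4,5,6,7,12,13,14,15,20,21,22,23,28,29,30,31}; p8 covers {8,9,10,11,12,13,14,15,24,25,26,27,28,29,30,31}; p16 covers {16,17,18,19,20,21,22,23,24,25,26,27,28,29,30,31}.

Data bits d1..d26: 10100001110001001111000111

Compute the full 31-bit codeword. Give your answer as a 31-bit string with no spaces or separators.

1011010000011100001001111000111

Place data at non-parity positions: p1 p2 1 p4 0 1 0 p8 0 0 0 1 1 1 0 p16 0 0 1 0 0 1 1 1 1 0 0 0 1 1 1
p1 (pos 1,3,5,7,9,11,13,15,17,19,21,23,25,27,29,31): XOR of data positions = 1⊕0⊕0⊕0⊕0⊕1⊕0⊕0⊕1⊕0⊕1⊕1⊕0⊕1⊕1 = 1
p2 (pos 2,3,6,7,10,11,14,15,18,19,22,23,26,27,30,31): XOR of data positions = 1⊕1⊕0⊕0⊕0⊕1⊕0⊕0⊕1⊕1⊕1⊕0⊕0⊕1⊕1 = 0
p4 (pos 4,5,6,7,12,13,14,15,20,21,22,23,28,29,30,31): XOR of data positions = 0⊕1⊕0⊕1⊕1⊕1⊕0⊕0⊕0⊕1⊕1⊕0⊕1⊕1⊕1 = 1
p8 (pos 8,9,10,11,12,13,14,15,24,25,26,27,28,29,30,31): XOR of data positions = 0⊕0⊕0⊕1⊕1⊕1⊕0⊕1⊕1⊕0⊕0⊕0⊕1⊕1⊕1 = 0
p16 (pos 16,17,18,19,20,21,22,23,24,25,26,27,28,29,30,31): XOR of data positions = 0⊕0⊕1⊕0⊕0⊕1⊕1⊕1⊕1⊕0⊕0⊕0⊕1⊕1⊕1 = 0
Codeword: 1011010000011100001001111000111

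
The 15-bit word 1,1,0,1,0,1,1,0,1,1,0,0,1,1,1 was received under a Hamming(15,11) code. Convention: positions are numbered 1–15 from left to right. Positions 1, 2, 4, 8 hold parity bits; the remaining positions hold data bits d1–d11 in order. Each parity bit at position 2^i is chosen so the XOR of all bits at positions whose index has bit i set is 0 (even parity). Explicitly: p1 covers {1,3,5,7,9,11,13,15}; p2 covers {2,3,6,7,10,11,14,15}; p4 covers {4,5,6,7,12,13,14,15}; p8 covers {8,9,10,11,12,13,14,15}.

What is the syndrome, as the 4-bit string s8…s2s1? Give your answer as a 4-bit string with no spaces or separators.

1001

s1 (pos 1,3,5,7,9,11,13,15): 1⊕0⊕0⊕1⊕1⊕0⊕1⊕1 = 1
s2 (pos 2,3,6,7,10,11,14,15): 1⊕0⊕1⊕1⊕1⊕0⊕1⊕1 = 0
s4 (pos 4,5,6,7,12,13,14,15): 1⊕0⊕1⊕1⊕0⊕1⊕1⊕1 = 0
s8 (pos 8,9,10,11,12,13,14,15): 0⊕1⊕1⊕0⊕0⊕1⊕1⊕1 = 1
Syndrome s8…s1 = 1001 → error at position 9.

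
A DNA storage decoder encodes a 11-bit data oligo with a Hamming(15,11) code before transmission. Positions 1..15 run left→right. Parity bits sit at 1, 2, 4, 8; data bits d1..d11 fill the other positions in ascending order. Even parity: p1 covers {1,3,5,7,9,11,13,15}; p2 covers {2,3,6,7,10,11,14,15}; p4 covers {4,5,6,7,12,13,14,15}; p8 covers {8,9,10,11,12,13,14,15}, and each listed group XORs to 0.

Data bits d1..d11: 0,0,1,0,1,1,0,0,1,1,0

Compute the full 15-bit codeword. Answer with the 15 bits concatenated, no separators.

010101001100110

Place data at non-parity positions: p1 p2 0 p4 0 1 0 p8 1 1 0 0 1 1 0
p1 (pos 1,3,5,7,9,11,13,15): XOR of data positions = 0⊕0⊕0⊕1⊕0⊕1⊕0 = 0
p2 (pos 2,3,6,7,10,11,14,15): XOR of data positions = 0⊕1⊕0⊕1⊕0⊕1⊕0 = 1
p4 (pos 4,5,6,7,12,13,14,15): XOR of data positions = 0⊕1⊕0⊕0⊕1⊕1⊕0 = 1
p8 (pos 8,9,10,11,12,13,14,15): XOR of data positions = 1⊕1⊕0⊕0⊕1⊕1⊕0 = 0
Codeword: 010101001100110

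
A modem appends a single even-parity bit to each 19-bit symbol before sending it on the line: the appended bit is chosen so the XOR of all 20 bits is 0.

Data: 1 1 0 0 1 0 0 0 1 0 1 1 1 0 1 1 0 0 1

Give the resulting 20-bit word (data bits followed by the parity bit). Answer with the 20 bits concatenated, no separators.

11001000101110110010

XOR of the 19 data bits: 1⊕1⊕0⊕0⊕1⊕0⊕0⊕0⊕1⊕0⊕1⊕1⊕1⊕0⊕1⊕1⊕0⊕0⊕1 = 0
Parity bit = 0 (so all 20 bits XOR to 0).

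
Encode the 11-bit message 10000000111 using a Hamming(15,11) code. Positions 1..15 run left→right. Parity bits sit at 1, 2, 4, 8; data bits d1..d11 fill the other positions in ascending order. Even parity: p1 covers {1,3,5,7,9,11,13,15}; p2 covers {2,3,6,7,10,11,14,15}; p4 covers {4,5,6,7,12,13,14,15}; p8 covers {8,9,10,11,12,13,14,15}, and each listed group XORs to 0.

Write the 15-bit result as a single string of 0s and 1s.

Place data at non-parity positions: p1 p2 1 p4 0 0 0 p8 0 0 0 0 1 1 1
p1 (pos 1,3,5,7,9,11,13,15): XOR of data positions = 1⊕0⊕0⊕0⊕0⊕1⊕1 = 1
p2 (pos 2,3,6,7,10,11,14,15): XOR of data positions = 1⊕0⊕0⊕0⊕0⊕1⊕1 = 1
p4 (pos 4,5,6,7,12,13,14,15): XOR of data positions = 0⊕0⊕0⊕0⊕1⊕1⊕1 = 1
p8 (pos 8,9,10,11,12,13,14,15): XOR of data positions = 0⊕0⊕0⊕0⊕1⊕1⊕1 = 1
Codeword: 111100010000111

111100010000111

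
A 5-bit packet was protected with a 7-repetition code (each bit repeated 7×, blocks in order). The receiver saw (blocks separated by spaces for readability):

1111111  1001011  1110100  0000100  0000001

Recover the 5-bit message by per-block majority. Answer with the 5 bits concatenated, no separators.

11100

Block 1 (1111111): 7 ones → 1
Block 2 (1001011): 4 ones → 1
Block 3 (1110100): 4 ones → 1
Block 4 (0000100): 1 one → 0
Block 5 (0000001): 1 one → 0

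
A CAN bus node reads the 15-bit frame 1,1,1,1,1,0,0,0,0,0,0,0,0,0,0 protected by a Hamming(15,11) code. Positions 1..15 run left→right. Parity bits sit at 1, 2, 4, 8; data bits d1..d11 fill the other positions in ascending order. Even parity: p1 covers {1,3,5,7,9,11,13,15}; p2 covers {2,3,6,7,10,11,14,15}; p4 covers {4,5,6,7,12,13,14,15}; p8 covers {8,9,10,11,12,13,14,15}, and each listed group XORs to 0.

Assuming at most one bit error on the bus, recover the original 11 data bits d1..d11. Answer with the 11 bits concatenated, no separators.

s1 (pos 1,3,5,7,9,11,13,15): 1⊕1⊕1⊕0⊕0⊕0⊕0⊕0 = 1
s2 (pos 2,3,6,7,10,11,14,15): 1⊕1⊕0⊕0⊕0⊕0⊕0⊕0 = 0
s4 (pos 4,5,6,7,12,13,14,15): 1⊕1⊕0⊕0⊕0⊕0⊕0⊕0 = 0
s8 (pos 8,9,10,11,12,13,14,15): 0⊕0⊕0⊕0⊕0⊕0⊕0⊕0 = 0
Syndrome s8…s1 = 0001 → error at position 1.
Flip position 1: 111110000000000 → 011110000000000
Read data bits from positions 3,5,6,7,9,10,11,12,13,14,15: 11000000000

11000000000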